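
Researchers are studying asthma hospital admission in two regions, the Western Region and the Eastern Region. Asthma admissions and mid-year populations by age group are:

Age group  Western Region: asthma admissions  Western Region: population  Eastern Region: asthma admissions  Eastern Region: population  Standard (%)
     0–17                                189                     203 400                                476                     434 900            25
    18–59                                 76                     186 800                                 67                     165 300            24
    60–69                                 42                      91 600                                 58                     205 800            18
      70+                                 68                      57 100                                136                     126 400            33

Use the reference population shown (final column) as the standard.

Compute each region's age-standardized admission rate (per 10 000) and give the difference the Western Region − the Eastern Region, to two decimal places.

Age-specific rates per 10 000 for the Western Region: 9.29, 4.07, 4.59, 11.91.
For the Eastern Region: 10.95, 4.05, 2.82, 10.76.
Standard weights: 0.25, 0.24, 0.18, 0.33.
The Western Region: 0.2500×9.29 + 0.2400×4.07 + 0.1800×4.59 + 0.3300×11.91 = 8.0547 per 10 000.
The Eastern Region: 0.2500×10.95 + 0.2400×4.05 + 0.1800×2.82 + 0.3300×10.76 = 7.7670 per 10 000.
Difference = 8.0547 − 7.7670 = 0.2878.

0.29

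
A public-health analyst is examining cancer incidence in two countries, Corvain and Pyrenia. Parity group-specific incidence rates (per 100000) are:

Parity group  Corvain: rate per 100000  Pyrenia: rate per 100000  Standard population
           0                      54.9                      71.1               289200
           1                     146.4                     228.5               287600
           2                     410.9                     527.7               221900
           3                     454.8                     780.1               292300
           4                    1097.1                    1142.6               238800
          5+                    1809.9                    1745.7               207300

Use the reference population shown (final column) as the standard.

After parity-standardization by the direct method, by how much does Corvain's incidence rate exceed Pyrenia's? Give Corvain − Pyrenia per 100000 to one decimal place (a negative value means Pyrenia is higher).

Standard total = 1537100; weights = 0.1881, 0.1871, 0.1444, 0.1902, 0.1554, 0.1349.
Corvain: 0.1881×54.9 + 0.1871×146.4 + 0.1444×410.9 + 0.1902×454.8 + 0.1554×1097.1 + 0.1349×1809.9 = 598.0601 per 100000.
Pyrenia: 0.1881×71.1 + 0.1871×228.5 + 0.1444×527.7 + 0.1902×780.1 + 0.1554×1142.6 + 0.1349×1745.7 = 693.6016 per 100000.
Difference = 598.0601 − 693.6016 = -95.5415.

-95.5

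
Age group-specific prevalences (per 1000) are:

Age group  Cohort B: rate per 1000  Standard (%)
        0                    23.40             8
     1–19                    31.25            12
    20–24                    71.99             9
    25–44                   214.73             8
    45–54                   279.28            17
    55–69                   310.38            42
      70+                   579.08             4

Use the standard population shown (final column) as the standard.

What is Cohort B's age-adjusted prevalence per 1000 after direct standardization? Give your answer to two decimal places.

Standard weights: 0.08, 0.12, 0.09, 0.08, 0.17, 0.42, 0.04.
Standardized rate: 0.0800×23.40 + 0.1200×31.25 + 0.0900×71.99 + 0.0800×214.73 + 0.1700×279.28 + 0.4200×310.38 + 0.0400×579.08 = 230.2799 per 1000.

230.28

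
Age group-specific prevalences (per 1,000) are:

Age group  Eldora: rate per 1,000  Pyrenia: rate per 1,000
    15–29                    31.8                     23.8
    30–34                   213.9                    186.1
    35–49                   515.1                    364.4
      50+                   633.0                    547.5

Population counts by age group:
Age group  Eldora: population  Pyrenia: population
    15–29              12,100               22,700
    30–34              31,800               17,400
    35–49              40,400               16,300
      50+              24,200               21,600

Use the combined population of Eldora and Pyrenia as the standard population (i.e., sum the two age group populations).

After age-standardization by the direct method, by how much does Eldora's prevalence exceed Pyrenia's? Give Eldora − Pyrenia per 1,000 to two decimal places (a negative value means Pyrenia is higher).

75.64

Combined standard total = 186,500; weights = 0.1866, 0.2638, 0.3040, 0.2456.
Eldora: 0.1866×31.8 + 0.2638×213.9 + 0.3040×515.1 + 0.2456×633.0 = 374.4134 per 1,000.
Pyrenia: 0.1866×23.8 + 0.2638×186.1 + 0.3040×364.4 + 0.2456×547.5 = 298.7739 per 1,000.
Difference = 374.4134 − 298.7739 = 75.6394.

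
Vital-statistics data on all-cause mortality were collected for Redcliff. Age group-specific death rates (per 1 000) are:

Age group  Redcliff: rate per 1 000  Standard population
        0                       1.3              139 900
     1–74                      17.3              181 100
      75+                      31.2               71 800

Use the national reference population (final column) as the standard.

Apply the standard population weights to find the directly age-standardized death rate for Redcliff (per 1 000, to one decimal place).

14.1

Standard total = 392 800; weights = 0.3562, 0.4610, 0.1828.
Standardized rate: 0.3562×1.3 + 0.4610×17.3 + 0.1828×31.2 = 14.1422 per 1 000.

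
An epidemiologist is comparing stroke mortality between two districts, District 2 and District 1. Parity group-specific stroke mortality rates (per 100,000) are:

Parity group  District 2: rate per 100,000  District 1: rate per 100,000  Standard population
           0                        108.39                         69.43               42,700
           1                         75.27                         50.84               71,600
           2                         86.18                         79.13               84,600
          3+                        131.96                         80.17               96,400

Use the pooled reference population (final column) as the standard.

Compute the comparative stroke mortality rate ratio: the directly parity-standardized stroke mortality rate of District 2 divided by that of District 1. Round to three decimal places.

Standard total = 295,300; weights = 0.1446, 0.2425, 0.2865, 0.3264.
District 2: 0.1446×108.39 + 0.2425×75.27 + 0.2865×86.18 + 0.3264×131.96 = 101.6910 per 100,000.
District 1: 0.1446×69.43 + 0.2425×50.84 + 0.2865×79.13 + 0.3264×80.17 = 71.2076 per 100,000.
Ratio = 101.6910 ÷ 71.2076 = 1.42809.

1.428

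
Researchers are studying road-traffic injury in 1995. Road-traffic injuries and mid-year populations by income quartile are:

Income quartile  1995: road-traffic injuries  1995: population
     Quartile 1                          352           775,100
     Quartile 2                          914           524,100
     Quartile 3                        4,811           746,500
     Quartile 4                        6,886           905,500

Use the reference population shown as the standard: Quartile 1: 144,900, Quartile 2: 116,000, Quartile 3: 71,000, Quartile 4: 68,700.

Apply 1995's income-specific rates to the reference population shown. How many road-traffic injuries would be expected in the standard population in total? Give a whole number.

Income-specific rates per 100,000 for 1995: 45.41, 174.39, 644.47, 760.46.
Expected road-traffic injuries = Σ (standard pop × income-specific rate ÷ 100,000)
= 144,900×45.41/100,000 + 116,000×174.39/100,000 + 71,000×644.47/100,000 + 68,700×760.46/100,000
= 65.80 + 202.30 + 457.58 + 522.44 = 1248.12.

1248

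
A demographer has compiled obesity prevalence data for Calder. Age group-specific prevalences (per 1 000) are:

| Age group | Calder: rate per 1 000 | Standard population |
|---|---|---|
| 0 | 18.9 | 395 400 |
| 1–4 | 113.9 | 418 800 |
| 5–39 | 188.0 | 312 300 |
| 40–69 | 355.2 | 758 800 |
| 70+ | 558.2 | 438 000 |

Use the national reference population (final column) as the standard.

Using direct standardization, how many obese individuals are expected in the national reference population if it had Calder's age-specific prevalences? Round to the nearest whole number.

Expected obese individuals = Σ (standard pop × age-specific rate ÷ 1 000)
= 395 400×18.9/1 000 + 418 800×113.9/1 000 + 312 300×188.0/1 000 + 758 800×355.2/1 000 + 438 000×558.2/1 000
= 7473.06 + 47701.32 + 58712.40 + 269525.76 + 244491.60 = 627904.14.

627904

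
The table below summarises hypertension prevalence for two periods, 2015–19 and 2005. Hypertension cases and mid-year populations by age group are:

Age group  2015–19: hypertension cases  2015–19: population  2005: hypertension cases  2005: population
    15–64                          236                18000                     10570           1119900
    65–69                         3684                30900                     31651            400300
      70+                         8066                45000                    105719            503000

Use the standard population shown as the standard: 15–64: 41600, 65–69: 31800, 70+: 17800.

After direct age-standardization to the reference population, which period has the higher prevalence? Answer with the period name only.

Age-specific rates per 1000 for 2015–19: 13.111, 119.223, 179.244.
For 2005: 9.438, 79.068, 210.177.
Standard total = 91200; weights = 0.4561, 0.3487, 0.1952.
2015–19: 0.4561×13.111 + 0.3487×119.223 + 0.1952×179.244 = 82.5359 per 1000.
2005: 0.4561×9.438 + 0.3487×79.068 + 0.1952×210.177 = 72.8964 per 1000.

2015–19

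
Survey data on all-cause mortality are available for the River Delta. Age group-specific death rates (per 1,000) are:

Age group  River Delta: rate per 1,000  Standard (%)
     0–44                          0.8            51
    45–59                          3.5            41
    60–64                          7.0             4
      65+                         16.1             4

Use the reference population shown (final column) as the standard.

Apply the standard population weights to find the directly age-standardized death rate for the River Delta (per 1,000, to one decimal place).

2.8

Standard weights: 0.51, 0.41, 0.04, 0.04.
Standardized rate: 0.5100×0.8 + 0.4100×3.5 + 0.0400×7.0 + 0.0400×16.1 = 2.7670 per 1,000.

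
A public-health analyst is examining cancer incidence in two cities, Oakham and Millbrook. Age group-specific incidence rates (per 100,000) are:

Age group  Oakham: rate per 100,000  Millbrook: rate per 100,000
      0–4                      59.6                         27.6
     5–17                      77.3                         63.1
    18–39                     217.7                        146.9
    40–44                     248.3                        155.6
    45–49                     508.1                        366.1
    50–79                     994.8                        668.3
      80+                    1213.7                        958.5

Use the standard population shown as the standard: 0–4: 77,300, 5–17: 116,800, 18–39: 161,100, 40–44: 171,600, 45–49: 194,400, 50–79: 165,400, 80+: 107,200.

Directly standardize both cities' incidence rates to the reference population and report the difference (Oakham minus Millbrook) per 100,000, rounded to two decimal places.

141.29

Standard total = 993,800; weights = 0.0778, 0.1175, 0.1621, 0.1727, 0.1956, 0.1664, 0.1079.
Oakham: 0.0778×59.6 + 0.1175×77.3 + 0.1621×217.7 + 0.1727×248.3 + 0.1956×508.1 + 0.1664×994.8 + 0.1079×1213.7 = 487.7628 per 100,000.
Millbrook: 0.0778×27.6 + 0.1175×63.1 + 0.1621×146.9 + 0.1727×155.6 + 0.1956×366.1 + 0.1664×668.3 + 0.1079×958.5 = 346.4761 per 100,000.
Difference = 487.7628 − 346.4761 = 141.2867.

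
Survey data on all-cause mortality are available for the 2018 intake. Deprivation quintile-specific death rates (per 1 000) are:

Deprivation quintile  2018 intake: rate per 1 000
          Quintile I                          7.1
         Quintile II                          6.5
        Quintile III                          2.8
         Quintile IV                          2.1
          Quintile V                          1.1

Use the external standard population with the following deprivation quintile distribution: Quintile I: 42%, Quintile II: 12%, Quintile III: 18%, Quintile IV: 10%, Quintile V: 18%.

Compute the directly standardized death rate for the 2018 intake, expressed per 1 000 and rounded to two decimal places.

Standard weights: 0.42, 0.12, 0.18, 0.10, 0.18.
Standardized rate: 0.4200×7.1 + 0.1200×6.5 + 0.1800×2.8 + 0.1000×2.1 + 0.1800×1.1 = 4.6740 per 1 000.

4.67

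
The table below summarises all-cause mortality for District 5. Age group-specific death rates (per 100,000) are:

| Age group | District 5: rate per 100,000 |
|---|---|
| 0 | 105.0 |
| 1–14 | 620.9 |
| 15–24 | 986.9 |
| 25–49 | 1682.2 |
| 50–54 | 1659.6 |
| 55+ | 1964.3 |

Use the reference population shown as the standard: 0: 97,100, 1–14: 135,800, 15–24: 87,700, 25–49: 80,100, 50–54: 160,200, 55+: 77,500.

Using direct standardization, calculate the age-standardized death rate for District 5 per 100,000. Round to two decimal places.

1149.61

Standard total = 638,400; weights = 0.1521, 0.2127, 0.1374, 0.1255, 0.2509, 0.1214.
Standardized rate: 0.1521×105.0 + 0.2127×620.9 + 0.1374×986.9 + 0.1255×1682.2 + 0.2509×1659.6 + 0.1214×1964.3 = 1149.6088 per 100,000.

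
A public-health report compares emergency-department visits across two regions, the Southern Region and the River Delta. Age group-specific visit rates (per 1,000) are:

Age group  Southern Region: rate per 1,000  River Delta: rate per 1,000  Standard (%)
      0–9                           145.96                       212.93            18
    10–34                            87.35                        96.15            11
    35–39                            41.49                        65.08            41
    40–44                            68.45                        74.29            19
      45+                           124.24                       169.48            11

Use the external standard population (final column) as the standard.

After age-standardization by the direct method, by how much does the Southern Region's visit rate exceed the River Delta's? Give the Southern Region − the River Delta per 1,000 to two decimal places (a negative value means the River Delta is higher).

Standard weights: 0.18, 0.11, 0.41, 0.19, 0.11.
The Southern Region: 0.1800×145.96 + 0.1100×87.35 + 0.4100×41.49 + 0.1900×68.45 + 0.1100×124.24 = 79.5641 per 1,000.
The River Delta: 0.1800×212.93 + 0.1100×96.15 + 0.4100×65.08 + 0.1900×74.29 + 0.1100×169.48 = 108.3446 per 1,000.
Difference = 79.5641 − 108.3446 = -28.7805.

-28.78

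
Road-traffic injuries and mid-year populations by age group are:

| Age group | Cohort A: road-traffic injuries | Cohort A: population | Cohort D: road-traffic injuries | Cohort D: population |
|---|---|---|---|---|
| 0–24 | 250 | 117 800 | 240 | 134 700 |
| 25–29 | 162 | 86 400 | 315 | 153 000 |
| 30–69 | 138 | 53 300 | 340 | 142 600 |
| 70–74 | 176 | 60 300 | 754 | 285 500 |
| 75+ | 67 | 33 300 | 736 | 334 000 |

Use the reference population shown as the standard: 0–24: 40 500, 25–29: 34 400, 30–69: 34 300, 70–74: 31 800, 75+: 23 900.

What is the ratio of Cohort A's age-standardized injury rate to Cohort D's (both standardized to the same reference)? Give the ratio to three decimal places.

1.052

Age-specific rates per 100 000 for Cohort A: 212.22, 187.50, 258.91, 291.87, 201.20.
For Cohort D: 178.17, 205.88, 238.43, 264.10, 220.36.
Standard total = 164 900; weights = 0.2456, 0.2086, 0.2080, 0.1928, 0.1449.
Cohort A: 0.2456×212.22 + 0.2086×187.50 + 0.2080×258.91 + 0.1928×291.87 + 0.1449×201.20 = 230.5400 per 100 000.
Cohort D: 0.2456×178.17 + 0.2086×205.88 + 0.2080×238.43 + 0.1928×264.10 + 0.1449×220.36 = 219.1717 per 100 000.
Ratio = 230.5400 ÷ 219.1717 = 1.05187.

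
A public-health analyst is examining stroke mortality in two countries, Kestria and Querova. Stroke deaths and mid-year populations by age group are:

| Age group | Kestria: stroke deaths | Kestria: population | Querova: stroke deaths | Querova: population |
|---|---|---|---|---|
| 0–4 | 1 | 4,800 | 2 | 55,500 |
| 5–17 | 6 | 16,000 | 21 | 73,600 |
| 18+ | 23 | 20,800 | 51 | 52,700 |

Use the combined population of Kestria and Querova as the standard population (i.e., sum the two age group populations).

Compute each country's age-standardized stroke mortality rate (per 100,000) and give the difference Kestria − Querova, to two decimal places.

12.79

Age-specific rates per 100,000 for Kestria: 20.83, 37.50, 110.58.
For Querova: 3.60, 28.53, 96.77.
Combined standard total = 223,400; weights = 0.2699, 0.4011, 0.3290.
Kestria: 0.2699×20.83 + 0.4011×37.50 + 0.3290×110.58 = 57.0441 per 100,000.
Querova: 0.2699×3.60 + 0.4011×28.53 + 0.3290×96.77 = 44.2557 per 100,000.
Difference = 57.0441 − 44.2557 = 12.7884.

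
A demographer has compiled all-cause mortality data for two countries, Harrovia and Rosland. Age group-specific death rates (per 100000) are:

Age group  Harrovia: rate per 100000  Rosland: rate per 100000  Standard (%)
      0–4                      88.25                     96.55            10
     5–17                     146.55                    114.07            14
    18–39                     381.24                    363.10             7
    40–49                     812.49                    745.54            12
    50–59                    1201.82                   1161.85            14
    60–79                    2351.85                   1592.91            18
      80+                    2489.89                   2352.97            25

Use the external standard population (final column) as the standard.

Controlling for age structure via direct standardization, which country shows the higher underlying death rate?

Harrovia

Standard weights: 0.10, 0.14, 0.07, 0.12, 0.14, 0.18, 0.25.
Harrovia: 0.1000×88.25 + 0.1400×146.55 + 0.0700×381.24 + 0.1200×812.49 + 0.1400×1201.82 + 0.1800×2351.85 + 0.2500×2489.89 = 1367.5879 per 100000.
Rosland: 0.1000×96.55 + 0.1400×114.07 + 0.0700×363.10 + 0.1200×745.54 + 0.1400×1161.85 + 0.1800×1592.91 + 0.2500×2352.97 = 1178.1319 per 100000.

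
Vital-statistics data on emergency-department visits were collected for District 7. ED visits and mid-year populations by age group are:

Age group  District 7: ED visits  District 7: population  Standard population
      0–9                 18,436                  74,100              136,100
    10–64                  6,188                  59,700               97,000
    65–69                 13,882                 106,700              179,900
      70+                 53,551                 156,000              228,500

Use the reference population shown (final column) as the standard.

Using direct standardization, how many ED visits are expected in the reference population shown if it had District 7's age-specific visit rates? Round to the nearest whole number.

145760

Age-specific rates per 1,000 for District 7: 248.799, 103.652, 130.103, 343.276.
Expected ED visits = Σ (standard pop × age-specific rate ÷ 1,000)
= 136,100×248.799/1,000 + 97,000×103.652/1,000 + 179,900×130.103/1,000 + 228,500×343.276/1,000
= 33861.53 + 10054.20 + 23405.55 + 78438.48 = 145759.77.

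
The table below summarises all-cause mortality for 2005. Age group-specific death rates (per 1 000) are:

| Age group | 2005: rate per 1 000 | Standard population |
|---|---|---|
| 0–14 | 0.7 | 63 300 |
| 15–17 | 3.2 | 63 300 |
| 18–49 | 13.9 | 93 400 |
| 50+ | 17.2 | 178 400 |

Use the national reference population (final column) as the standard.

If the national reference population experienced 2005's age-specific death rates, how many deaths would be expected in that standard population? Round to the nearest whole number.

4614

Expected deaths = Σ (standard pop × age-specific rate ÷ 1 000)
= 63 300×0.7/1 000 + 63 300×3.2/1 000 + 93 400×13.9/1 000 + 178 400×17.2/1 000
= 44.31 + 202.56 + 1298.26 + 3068.48 = 4613.61.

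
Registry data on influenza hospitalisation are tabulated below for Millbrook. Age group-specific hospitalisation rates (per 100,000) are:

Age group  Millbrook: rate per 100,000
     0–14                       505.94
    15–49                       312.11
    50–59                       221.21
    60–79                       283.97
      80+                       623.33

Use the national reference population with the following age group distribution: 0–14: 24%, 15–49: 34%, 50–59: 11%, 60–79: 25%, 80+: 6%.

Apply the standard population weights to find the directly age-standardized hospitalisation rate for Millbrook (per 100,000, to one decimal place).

Standard weights: 0.24, 0.34, 0.11, 0.25, 0.06.
Standardized rate: 0.2400×505.94 + 0.3400×312.11 + 0.1100×221.21 + 0.2500×283.97 + 0.0600×623.33 = 360.2684 per 100,000.

360.3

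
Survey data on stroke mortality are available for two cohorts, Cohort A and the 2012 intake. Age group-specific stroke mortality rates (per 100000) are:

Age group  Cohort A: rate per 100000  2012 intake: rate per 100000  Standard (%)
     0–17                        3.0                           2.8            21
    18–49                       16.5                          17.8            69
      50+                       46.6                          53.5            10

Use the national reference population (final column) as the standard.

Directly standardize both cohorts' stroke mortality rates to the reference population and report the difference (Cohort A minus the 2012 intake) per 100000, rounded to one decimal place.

-1.5

Standard weights: 0.21, 0.69, 0.10.
Cohort A: 0.2100×3.0 + 0.6900×16.5 + 0.1000×46.6 = 16.6750 per 100000.
The 2012 intake: 0.2100×2.8 + 0.6900×17.8 + 0.1000×53.5 = 18.2200 per 100000.
Difference = 16.6750 − 18.2200 = -1.5450.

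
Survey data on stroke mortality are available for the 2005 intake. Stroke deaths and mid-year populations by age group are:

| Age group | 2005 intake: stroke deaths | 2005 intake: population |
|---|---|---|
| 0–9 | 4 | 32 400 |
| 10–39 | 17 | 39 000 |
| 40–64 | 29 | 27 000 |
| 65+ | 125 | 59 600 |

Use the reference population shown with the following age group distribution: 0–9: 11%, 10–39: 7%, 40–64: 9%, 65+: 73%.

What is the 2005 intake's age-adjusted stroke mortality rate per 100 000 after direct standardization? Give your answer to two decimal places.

167.18

Age-specific rates per 100 000 for the 2005 intake: 12.35, 43.59, 107.41, 209.73.
Standard weights: 0.11, 0.07, 0.09, 0.73.
Standardized rate: 0.1100×12.35 + 0.0700×43.59 + 0.0900×107.41 + 0.7300×209.73 = 167.1800 per 100 000.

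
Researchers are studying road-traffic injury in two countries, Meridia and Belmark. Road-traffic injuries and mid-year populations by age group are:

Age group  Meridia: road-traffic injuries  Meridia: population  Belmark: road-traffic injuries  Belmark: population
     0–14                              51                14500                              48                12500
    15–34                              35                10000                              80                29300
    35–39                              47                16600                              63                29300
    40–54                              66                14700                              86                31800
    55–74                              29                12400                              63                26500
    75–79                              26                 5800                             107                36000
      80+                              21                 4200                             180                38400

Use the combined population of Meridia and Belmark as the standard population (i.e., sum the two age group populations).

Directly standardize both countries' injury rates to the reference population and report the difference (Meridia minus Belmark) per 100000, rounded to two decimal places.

74.74

Age-specific rates per 100000 for Meridia: 351.72, 350.00, 283.13, 448.98, 233.87, 448.28, 500.00.
For Belmark: 384.00, 273.04, 215.02, 270.44, 237.74, 297.22, 468.75.
Combined standard total = 282000; weights = 0.0957, 0.1394, 0.1628, 0.1649, 0.1379, 0.1482, 0.1511.
Meridia: 0.0957×351.72 + 0.1394×350.00 + 0.1628×283.13 + 0.1649×448.98 + 0.1379×233.87 + 0.1482×448.28 + 0.1511×500.00 = 376.8099 per 100000.
Belmark: 0.0957×384.00 + 0.1394×273.04 + 0.1628×215.02 + 0.1649×270.44 + 0.1379×237.74 + 0.1482×297.22 + 0.1511×468.75 = 302.0698 per 100000.
Difference = 376.8099 − 302.0698 = 74.7401.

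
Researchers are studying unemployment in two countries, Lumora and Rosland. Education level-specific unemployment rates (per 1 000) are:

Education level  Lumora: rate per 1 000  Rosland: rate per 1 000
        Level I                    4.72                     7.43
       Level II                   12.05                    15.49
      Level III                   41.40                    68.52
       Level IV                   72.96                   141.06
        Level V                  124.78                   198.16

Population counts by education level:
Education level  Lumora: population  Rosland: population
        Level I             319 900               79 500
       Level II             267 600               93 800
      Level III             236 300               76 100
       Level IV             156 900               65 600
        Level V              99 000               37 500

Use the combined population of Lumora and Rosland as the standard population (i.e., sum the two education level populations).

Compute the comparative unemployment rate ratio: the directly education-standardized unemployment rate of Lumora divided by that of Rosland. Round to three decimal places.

0.593

Combined standard total = 1 432 200; weights = 0.2789, 0.2523, 0.2181, 0.1554, 0.0953.
Lumora: 0.2789×4.72 + 0.2523×12.05 + 0.2181×41.40 + 0.1554×72.96 + 0.0953×124.78 = 36.6146 per 1 000.
Rosland: 0.2789×7.43 + 0.2523×15.49 + 0.2181×68.52 + 0.1554×141.06 + 0.0953×198.16 = 61.7274 per 1 000.
Ratio = 36.6146 ÷ 61.7274 = 0.59317.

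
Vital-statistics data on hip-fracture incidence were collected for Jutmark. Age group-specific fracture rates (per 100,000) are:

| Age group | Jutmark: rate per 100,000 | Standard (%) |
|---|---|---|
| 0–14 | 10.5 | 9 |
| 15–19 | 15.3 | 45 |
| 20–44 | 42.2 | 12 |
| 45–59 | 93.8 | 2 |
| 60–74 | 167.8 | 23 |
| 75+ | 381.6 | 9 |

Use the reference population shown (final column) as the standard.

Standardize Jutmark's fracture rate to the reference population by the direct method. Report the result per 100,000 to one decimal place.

87.7

Standard weights: 0.09, 0.45, 0.12, 0.02, 0.23, 0.09.
Standardized rate: 0.0900×10.5 + 0.4500×15.3 + 0.1200×42.2 + 0.0200×93.8 + 0.2300×167.8 + 0.0900×381.6 = 87.7080 per 100,000.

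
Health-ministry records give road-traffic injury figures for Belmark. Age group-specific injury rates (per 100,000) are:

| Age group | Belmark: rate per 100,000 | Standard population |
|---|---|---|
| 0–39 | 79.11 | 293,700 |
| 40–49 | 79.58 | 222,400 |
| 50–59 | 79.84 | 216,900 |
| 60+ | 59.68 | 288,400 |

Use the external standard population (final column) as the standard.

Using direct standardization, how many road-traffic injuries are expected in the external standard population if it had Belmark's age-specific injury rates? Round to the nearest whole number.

755

Expected road-traffic injuries = Σ (standard pop × age-specific rate ÷ 100,000)
= 293,700×79.11/100,000 + 222,400×79.58/100,000 + 216,900×79.84/100,000 + 288,400×59.68/100,000
= 232.35 + 176.99 + 173.17 + 172.12 = 754.62.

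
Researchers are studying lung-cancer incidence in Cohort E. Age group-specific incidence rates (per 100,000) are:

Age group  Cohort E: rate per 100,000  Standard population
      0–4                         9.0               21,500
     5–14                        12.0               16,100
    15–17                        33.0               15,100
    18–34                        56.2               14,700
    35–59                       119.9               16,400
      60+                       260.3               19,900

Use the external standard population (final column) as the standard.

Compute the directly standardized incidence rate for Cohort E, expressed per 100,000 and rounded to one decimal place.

Standard total = 103,700; weights = 0.2073, 0.1553, 0.1456, 0.1418, 0.1581, 0.1919.
Standardized rate: 0.2073×9.0 + 0.1553×12.0 + 0.1456×33.0 + 0.1418×56.2 + 0.1581×119.9 + 0.1919×260.3 = 85.4144 per 100,000.

85.4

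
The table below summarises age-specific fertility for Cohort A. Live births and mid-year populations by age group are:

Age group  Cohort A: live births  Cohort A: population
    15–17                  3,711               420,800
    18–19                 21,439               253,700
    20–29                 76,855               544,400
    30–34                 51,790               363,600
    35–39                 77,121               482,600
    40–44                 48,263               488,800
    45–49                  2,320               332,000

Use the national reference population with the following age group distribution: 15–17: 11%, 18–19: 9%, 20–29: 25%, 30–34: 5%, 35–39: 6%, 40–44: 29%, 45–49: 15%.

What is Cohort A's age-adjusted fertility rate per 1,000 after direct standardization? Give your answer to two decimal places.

Age-specific rates per 1,000 for Cohort A: 8.819, 84.505, 141.174, 142.437, 159.803, 98.738, 6.988.
Standard weights: 0.11, 0.09, 0.25, 0.05, 0.06, 0.29, 0.15.
Standardized rate: 0.1100×8.819 + 0.0900×84.505 + 0.2500×141.174 + 0.0500×142.437 + 0.0600×159.803 + 0.2900×98.738 + 0.1500×6.988 = 90.2612 per 1,000.

90.26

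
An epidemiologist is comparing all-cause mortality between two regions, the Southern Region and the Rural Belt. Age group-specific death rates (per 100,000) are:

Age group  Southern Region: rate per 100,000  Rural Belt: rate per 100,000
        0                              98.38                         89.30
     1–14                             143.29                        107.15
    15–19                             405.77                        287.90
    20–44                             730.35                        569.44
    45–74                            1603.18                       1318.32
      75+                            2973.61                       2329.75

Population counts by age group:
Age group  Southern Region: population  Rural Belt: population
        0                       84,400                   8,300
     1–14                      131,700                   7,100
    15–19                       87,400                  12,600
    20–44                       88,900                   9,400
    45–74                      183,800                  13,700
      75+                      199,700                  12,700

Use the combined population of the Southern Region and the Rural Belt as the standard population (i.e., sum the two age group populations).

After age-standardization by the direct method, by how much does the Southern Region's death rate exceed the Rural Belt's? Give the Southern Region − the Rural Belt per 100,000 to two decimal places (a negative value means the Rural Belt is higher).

Combined standard total = 839,700; weights = 0.1104, 0.1653, 0.1191, 0.1171, 0.2352, 0.2529.
The Southern Region: 0.1104×98.38 + 0.1653×143.29 + 0.1191×405.77 + 0.1171×730.35 + 0.2352×1603.18 + 0.2529×2973.61 = 1297.6083 per 100,000.
The Rural Belt: 0.1104×89.30 + 0.1653×107.15 + 0.1191×287.90 + 0.1171×569.44 + 0.2352×1318.32 + 0.2529×2329.75 = 1027.8952 per 100,000.
Difference = 1297.6083 − 1027.8952 = 269.7131.

269.71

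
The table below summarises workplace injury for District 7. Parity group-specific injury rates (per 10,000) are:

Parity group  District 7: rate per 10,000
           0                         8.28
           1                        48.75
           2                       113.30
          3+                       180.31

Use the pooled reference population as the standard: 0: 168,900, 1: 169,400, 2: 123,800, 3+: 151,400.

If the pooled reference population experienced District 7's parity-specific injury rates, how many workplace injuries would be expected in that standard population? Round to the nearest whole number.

5098

Expected workplace injuries = Σ (standard pop × parity-specific rate ÷ 10,000)
= 168,900×8.28/10,000 + 169,400×48.75/10,000 + 123,800×113.30/10,000 + 151,400×180.31/10,000
= 139.85 + 825.83 + 1402.65 + 2729.89 = 5098.22.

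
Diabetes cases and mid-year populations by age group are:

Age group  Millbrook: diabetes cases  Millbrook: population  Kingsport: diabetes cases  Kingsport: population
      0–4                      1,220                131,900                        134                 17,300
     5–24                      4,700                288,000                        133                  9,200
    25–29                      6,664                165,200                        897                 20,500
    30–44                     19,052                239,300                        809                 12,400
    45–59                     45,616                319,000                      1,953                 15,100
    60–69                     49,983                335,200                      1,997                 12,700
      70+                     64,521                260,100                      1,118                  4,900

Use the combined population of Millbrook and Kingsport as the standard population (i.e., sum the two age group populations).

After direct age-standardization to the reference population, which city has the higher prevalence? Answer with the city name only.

Millbrook

Age-specific rates per 1,000 for Millbrook: 9.249, 16.319, 40.339, 79.616, 142.997, 149.114, 248.062.
For Kingsport: 7.746, 14.457, 43.756, 65.242, 129.338, 157.244, 228.163.
Combined standard total = 1,830,800; weights = 0.0815, 0.1623, 0.1014, 0.1375, 0.1825, 0.1900, 0.1447.
Millbrook: 0.0815×9.249 + 0.1623×16.319 + 0.1014×40.339 + 0.1375×79.616 + 0.1825×142.997 + 0.1900×149.114 + 0.1447×248.062 = 108.7770 per 1,000.
Kingsport: 0.0815×7.746 + 0.1623×14.457 + 0.1014×43.756 + 0.1375×65.242 + 0.1825×129.338 + 0.1900×157.244 + 0.1447×228.163 = 102.8945 per 1,000.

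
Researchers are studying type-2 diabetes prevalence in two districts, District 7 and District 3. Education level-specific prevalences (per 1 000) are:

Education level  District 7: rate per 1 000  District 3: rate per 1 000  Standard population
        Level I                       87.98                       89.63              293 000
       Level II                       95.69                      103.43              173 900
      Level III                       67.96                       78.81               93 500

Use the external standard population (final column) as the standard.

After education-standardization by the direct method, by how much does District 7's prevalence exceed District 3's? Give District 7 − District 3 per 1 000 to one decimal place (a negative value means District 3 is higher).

Standard total = 560 400; weights = 0.5228, 0.3103, 0.1668.
District 7: 0.5228×87.98 + 0.3103×95.69 + 0.1668×67.96 = 87.0323 per 1 000.
District 3: 0.5228×89.63 + 0.3103×103.43 + 0.1668×78.81 = 92.1071 per 1 000.
Difference = 87.0323 − 92.1071 = -5.0748.

-5.1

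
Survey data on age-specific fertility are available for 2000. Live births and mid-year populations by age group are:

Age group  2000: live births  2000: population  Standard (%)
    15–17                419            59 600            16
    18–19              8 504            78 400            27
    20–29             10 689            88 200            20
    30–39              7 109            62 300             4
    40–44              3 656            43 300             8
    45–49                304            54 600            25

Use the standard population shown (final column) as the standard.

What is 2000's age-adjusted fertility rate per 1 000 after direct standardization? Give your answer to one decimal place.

67.4

Age-specific rates per 1 000 for 2000: 7.030, 108.469, 121.190, 114.109, 84.434, 5.568.
Standard weights: 0.16, 0.27, 0.20, 0.04, 0.08, 0.25.
Standardized rate: 0.1600×7.030 + 0.2700×108.469 + 0.2000×121.190 + 0.0400×114.109 + 0.0800×84.434 + 0.2500×5.568 = 67.3607 per 1 000.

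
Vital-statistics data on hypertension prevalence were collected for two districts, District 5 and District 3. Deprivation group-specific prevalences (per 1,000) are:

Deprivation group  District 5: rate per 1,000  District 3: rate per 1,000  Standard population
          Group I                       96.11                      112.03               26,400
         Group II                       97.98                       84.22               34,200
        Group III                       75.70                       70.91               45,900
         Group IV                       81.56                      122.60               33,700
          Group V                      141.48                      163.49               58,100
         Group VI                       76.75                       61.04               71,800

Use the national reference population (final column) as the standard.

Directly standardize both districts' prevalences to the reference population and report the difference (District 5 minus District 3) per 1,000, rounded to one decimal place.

-4.7

Standard total = 270,100; weights = 0.0977, 0.1266, 0.1699, 0.1248, 0.2151, 0.2658.
District 5: 0.0977×96.11 + 0.1266×97.98 + 0.1699×75.70 + 0.1248×81.56 + 0.2151×141.48 + 0.2658×76.75 = 95.6759 per 1,000.
District 3: 0.0977×112.03 + 0.1266×84.22 + 0.1699×70.91 + 0.1248×122.60 + 0.2151×163.49 + 0.2658×61.04 = 100.3545 per 1,000.
Difference = 95.6759 − 100.3545 = -4.6786.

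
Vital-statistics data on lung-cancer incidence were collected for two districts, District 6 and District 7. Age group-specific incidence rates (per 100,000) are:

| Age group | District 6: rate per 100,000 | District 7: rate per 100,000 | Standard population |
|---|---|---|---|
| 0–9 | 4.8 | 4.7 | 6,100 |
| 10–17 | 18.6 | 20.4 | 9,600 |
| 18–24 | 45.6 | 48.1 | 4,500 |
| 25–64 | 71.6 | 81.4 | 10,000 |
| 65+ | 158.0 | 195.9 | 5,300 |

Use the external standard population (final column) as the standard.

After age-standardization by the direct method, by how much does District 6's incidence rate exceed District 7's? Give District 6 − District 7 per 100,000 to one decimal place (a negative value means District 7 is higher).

Standard total = 35,500; weights = 0.1718, 0.2704, 0.1268, 0.2817, 0.1493.
District 6: 0.1718×4.8 + 0.2704×18.6 + 0.1268×45.6 + 0.2817×71.6 + 0.1493×158.0 = 55.3927 per 100,000.
District 7: 0.1718×4.7 + 0.2704×20.4 + 0.1268×48.1 + 0.2817×81.4 + 0.1493×195.9 = 64.5980 per 100,000.
Difference = 55.3927 − 64.5980 = -9.2054.

-9.2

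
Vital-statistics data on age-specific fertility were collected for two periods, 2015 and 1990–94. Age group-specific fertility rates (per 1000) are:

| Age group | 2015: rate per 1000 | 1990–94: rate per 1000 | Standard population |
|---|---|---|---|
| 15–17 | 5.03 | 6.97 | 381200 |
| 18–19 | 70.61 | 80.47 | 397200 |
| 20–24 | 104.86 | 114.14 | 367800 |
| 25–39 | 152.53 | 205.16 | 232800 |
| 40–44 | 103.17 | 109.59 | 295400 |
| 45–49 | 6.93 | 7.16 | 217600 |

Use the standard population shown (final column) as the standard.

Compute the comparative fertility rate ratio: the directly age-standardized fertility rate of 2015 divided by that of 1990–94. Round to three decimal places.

Standard total = 1892000; weights = 0.2015, 0.2099, 0.1944, 0.1230, 0.1561, 0.1150.
2015: 0.2015×5.03 + 0.2099×70.61 + 0.1944×104.86 + 0.1230×152.53 + 0.1561×103.17 + 0.1150×6.93 = 71.8946 per 1000.
1990–94: 0.2015×6.97 + 0.2099×80.47 + 0.1944×114.14 + 0.1230×205.16 + 0.1561×109.59 + 0.1150×7.16 = 83.6641 per 1000.
Ratio = 71.8946 ÷ 83.6641 = 0.85932.

0.859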